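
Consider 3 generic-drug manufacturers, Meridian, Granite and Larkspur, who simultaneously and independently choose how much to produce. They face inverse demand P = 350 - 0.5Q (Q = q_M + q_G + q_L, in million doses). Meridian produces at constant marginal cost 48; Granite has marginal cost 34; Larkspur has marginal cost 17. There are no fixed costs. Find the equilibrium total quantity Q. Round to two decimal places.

475.50

Meridian's profit: π_M = (350 - 0.5Q)q_M - (48q_M). Setting ∂π_M/∂q_M = 0: 302 - q_M - (1/2)(q_G + q_L) = 0.
Granite's profit: π_G = (350 - 0.5Q)q_G - (34q_G). Setting ∂π_G/∂q_G = 0: 316 - q_G - (1/2)(q_M + q_L) = 0.
Larkspur's profit: π_L = (350 - 0.5Q)q_L - (17q_L). Setting ∂π_L/∂q_L = 0: 333 - q_L - (1/2)(q_M + q_G) = 0.
Adding the 3 conditions: 951 − Q − Q = 0, i.e. Q = 951/2.
Back-substituting: q_M = (302 − 951/4)/(1/2) = 257/2, q_G = (316 − 951/4)/(1/2) = 313/2, q_L = (333 − 951/4)/(1/2) = 381/2.
Total output Q = 257/2 + 313/2 + 381/2 = 951/2.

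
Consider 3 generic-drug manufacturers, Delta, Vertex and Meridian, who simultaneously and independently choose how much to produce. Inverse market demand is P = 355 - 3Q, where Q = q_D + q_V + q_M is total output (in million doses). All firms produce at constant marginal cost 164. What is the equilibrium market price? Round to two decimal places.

211.75

A representative firm's profit is π_i = q_i(355 - 3Q) - 164q_i.
First-order condition (treating rivals' output as given): 191 - 6q_i - 3·Σ_{j≠i} q_j = 0.
With identical firms every q_j equals q_i, so Σ_{j≠i} q_j = 2q_i and 191 = 12q_i, giving q_i = 191/12.
Total output Q = 191/4, so price P = 355 - 3·(191/4) = 847/4.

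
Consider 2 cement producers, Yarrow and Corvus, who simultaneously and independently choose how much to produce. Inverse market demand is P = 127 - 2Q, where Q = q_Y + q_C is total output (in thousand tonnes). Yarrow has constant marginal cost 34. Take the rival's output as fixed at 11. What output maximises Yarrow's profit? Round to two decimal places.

17.75

With the rival's output fixed at 11, Yarrow's profit is π_Y = (127 - 2·11 - 2q_Y)q_Y - (34q_Y) = (105 - 2q_Y)q_Y - (34q_Y).
∂π_Y/∂q_Y = 71 - 4q_Y = 0, so q_Y = 71/4.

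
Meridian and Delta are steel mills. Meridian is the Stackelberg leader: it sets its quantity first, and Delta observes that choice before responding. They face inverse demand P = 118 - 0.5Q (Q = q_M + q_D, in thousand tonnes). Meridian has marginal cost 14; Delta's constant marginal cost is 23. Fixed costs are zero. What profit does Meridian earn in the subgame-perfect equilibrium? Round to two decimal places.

The follower Delta best-responds to any q_M: π_D = (118 - 0.5Q)q_D - 23q_D.
Setting the follower's marginal profit to zero, 95 - (1/2)q_M - q_D = 0, i.e. q_D = (95 - (1/2)q_M).
Meridian substitutes q_D(q_M) into its own profit: π_M = q_M(118 - (1/2)q_M - (95 - (1/2)q_M)/2) - 14q_M = (141/2 - (1/4)q_M)q_M - 14q_M.
Leader FOC: 113/2 - (1/2)q_M = 0, so q_M = 113.
Then q_D = (95 - (1/2)·113) = 77/2.
Price P = 118 - (1/2)·(303/2) = 169/4.
Meridian's profit: (169/4 - 14)·113 = 3192.2500.

3192.25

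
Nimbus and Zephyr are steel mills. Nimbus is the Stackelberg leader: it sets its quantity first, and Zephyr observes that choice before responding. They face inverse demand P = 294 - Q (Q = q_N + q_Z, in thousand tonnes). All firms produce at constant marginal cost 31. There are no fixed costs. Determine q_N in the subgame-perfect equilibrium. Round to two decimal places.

131.50

Solve by backward induction. Given q_N, the follower Zephyr maximises π_Z = (294 - q_N - q_Z)q_Z - 31q_Z.
∂π_Z/∂q_Z = 263 - q_N - 2q_Z = 0 gives the reaction function q_Z = (263 - q_N)/2.
Nimbus substitutes q_Z(q_N) into its own profit: π_N = q_N(294 - q_N - (263 - q_N)/2) - 31q_N = (325/2 - (1/2)q_N)q_N - 31q_N.
Maximising: ∂π_N/∂q_N = 263/2 - q_N = 0, giving q_N = 263/2.
Then q_Z = (263 - 263/2)/2 = 263/4.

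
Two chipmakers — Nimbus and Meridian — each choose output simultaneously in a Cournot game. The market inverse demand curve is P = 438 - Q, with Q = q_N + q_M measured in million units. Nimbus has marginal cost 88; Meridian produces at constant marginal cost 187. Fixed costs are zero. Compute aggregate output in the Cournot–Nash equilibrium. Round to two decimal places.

Nimbus's profit: π_N = (438 - Q)q_N - (88q_N). Setting ∂π_N/∂q_N = 0: 350 - 2q_N - (q_M) = 0.
Meridian's profit: π_M = (438 - Q)q_M - (187q_M). Setting ∂π_M/∂q_M = 0: 251 - 2q_M - (q_N) = 0.
Best responses: q_N = (350 - q_M)/2, q_M = (251 - q_N)/2.
Solving the pair: q_N = 449/3, q_M = 152/3.
Total output Q = 449/3 + 152/3 = 601/3.

200.33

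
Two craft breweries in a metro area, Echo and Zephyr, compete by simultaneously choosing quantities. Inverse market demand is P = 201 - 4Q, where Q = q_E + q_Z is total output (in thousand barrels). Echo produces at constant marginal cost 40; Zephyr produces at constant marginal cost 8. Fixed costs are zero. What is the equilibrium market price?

83

Echo's profit: π_E = (201 - 4Q)q_E - (40q_E). Setting ∂π_E/∂q_E = 0: 161 - 8q_E - 4(q_Z) = 0.
Zephyr's first-order condition: 193 - 8q_Z - 4(q_E) = 0.
So q_E = (161 - 4q_Z)/8 and q_Z = (193 - 4q_E)/8.
Solving the pair: q_E = 43/4, q_Z = 75/4.
Total output Q = 59/2, so price P = 201 - 4·(59/2) = 83.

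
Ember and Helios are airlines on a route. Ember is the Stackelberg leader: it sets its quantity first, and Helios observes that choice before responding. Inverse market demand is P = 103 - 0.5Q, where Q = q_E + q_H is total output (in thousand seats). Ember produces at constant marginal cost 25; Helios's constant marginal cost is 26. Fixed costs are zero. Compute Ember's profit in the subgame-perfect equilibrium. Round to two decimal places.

The follower Helios best-responds to any q_E: π_H = (103 - 0.5Q)q_H - 26q_H.
∂π_H/∂q_H = 77 - (1/2)q_E - q_H = 0 gives the reaction function q_H = (77 - (1/2)q_E).
The leader anticipates this reaction. Substituting into P = 103 - 0.5Q gives P = 129/2 - (1/4)q_E, so π_E = (129/2 - (1/4)q_E)q_E - 25q_E.
The leader's first-order condition 79/2 - (1/2)q_E = 0 yields q_E = 79.
Then q_H = (77 - (1/2)·79) = 75/2.
Price P = 103 - (1/2)·(233/2) = 179/4.
Ember's profit: (179/4 - 25)·79 = 1560.2500.

1560.25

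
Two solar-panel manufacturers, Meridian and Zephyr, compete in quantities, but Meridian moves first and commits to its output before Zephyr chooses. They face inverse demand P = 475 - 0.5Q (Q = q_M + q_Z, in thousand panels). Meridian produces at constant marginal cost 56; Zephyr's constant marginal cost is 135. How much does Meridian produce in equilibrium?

498

Solve by backward induction. Given q_M, the follower Zephyr maximises π_Z = (475 - (1/2)q_M - (1/2)q_Z)q_Z - 135q_Z.
Setting the follower's marginal profit to zero, 340 - (1/2)q_M - q_Z = 0, i.e. q_Z = (340 - (1/2)q_M).
Meridian substitutes q_Z(q_M) into its own profit: π_M = q_M(475 - (1/2)q_M - (340 - (1/2)q_M)/2) - 56q_M = (305 - (1/4)q_M)q_M - 56q_M.
The leader's first-order condition 249 - (1/2)q_M = 0 yields q_M = 498.
Then q_Z = (340 - (1/2)·498) = 91.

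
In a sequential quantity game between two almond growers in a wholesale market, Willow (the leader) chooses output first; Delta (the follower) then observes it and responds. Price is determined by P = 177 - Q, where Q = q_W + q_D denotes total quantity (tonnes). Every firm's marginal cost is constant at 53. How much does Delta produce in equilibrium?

The follower Delta best-responds to any q_W: π_D = (177 - Q)q_D - 53q_D.
Follower FOC: 124 - q_W - 2q_D = 0, so q_D(q_W) = (124 - q_W)/2.
Willow substitutes q_D(q_W) into its own profit: π_W = q_W(177 - q_W - (124 - q_W)/2) - 53q_W = (115 - (1/2)q_W)q_W - 53q_W.
The leader's first-order condition 62 - q_W = 0 yields q_W = 62.
Then q_D = (124 - 62)/2 = 31.

31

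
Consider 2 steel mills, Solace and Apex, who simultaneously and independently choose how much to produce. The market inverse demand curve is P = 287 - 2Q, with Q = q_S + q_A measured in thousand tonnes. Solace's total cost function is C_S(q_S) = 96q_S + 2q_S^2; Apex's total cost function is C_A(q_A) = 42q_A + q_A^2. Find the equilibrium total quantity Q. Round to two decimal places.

50.77

Solace's profit: π_S = (287 - 2Q)q_S - (96q_S + 2q_S²). Setting ∂π_S/∂q_S = 0: 191 - 8q_S - 2(q_A) = 0.
Apex's profit: π_A = (287 - 2Q)q_A - (42q_A + q_A²). Setting ∂π_A/∂q_A = 0: 245 - 6q_A - 2(q_S) = 0.
So q_S = (191 - 2q_A)/8 and q_A = (245 - 2q_S)/6.
Substituting one into the other gives q_S = 164/11 and q_A = 789/22.
Total output Q = 164/11 + 789/22 = 1117/22.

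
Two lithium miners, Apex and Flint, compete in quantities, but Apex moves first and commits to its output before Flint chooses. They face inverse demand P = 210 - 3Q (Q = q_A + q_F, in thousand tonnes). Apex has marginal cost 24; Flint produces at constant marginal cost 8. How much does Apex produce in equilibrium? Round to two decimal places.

28.33

Solve by backward induction. Given q_A, the follower Flint maximises π_F = (210 - 3q_A - 3q_F)q_F - 8q_F.
∂π_F/∂q_F = 202 - 3q_A - 6q_F = 0 gives the reaction function q_F = (202 - 3q_A)/6.
The leader anticipates this reaction. Substituting into P = 210 - 3Q gives P = 109 - (3/2)q_A, so π_A = (109 - (3/2)q_A)q_A - 24q_A.
The leader's first-order condition 85 - 3q_A = 0 yields q_A = 85/3.
Then q_F = (202 - 3·(85/3))/6 = 39/2.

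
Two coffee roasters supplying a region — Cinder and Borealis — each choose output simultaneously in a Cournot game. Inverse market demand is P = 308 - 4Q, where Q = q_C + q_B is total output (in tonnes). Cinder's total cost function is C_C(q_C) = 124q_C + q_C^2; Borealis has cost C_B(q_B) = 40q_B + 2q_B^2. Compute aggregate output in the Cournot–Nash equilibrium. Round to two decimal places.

Cinder's profit: π_C = (308 - 4Q)q_C - (124q_C + q_C²). Setting ∂π_C/∂q_C = 0: 184 - 10q_C - 4(q_B) = 0.
Borealis's profit: π_B = (308 - 4Q)q_B - (40q_B + 2q_B²). Setting ∂π_B/∂q_B = 0: 268 - 12q_B - 4(q_C) = 0.
Rearranging gives the reaction functions q_C = (184 - 4q_B)/10 and q_B = (268 - 4q_C)/12.
Substituting one into the other gives q_C = 142/13 and q_B = 243/13.
Total output Q = 142/13 + 243/13 = 385/13.

29.62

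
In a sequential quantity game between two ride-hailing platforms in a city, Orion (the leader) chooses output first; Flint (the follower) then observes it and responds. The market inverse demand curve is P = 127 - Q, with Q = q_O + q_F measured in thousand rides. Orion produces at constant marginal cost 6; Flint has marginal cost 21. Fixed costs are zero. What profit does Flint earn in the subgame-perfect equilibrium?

361

The follower Flint best-responds to any q_O: π_F = (127 - Q)q_F - 21q_F.
∂π_F/∂q_F = 106 - q_O - 2q_F = 0 gives the reaction function q_F = (106 - q_O)/2.
The leader anticipates this reaction. Substituting into P = 127 - Q gives P = 74 - (1/2)q_O, so π_O = (74 - (1/2)q_O)q_O - 6q_O.
Maximising: ∂π_O/∂q_O = 68 - q_O = 0, giving q_O = 68.
Then q_F = (106 - 68)/2 = 19.
Price P = 127 - 87 = 40.
Flint's profit: (40 - 21)·19 = 361.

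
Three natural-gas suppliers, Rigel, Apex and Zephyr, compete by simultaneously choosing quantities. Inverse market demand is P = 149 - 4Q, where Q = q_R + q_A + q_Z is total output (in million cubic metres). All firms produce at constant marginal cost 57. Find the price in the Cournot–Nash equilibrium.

Each firm earns π_i = (149 - 4Q)q_i - 57q_i.
First-order condition (treating rivals' output as given): 92 - 8q_i - 4·Σ_{j≠i} q_j = 0.
With identical firms every q_j equals q_i, so Σ_{j≠i} q_j = 2q_i and 92 = 16q_i, giving q_i = 23/4.
Total output Q = 69/4, so price P = 149 - 4·(69/4) = 80.

80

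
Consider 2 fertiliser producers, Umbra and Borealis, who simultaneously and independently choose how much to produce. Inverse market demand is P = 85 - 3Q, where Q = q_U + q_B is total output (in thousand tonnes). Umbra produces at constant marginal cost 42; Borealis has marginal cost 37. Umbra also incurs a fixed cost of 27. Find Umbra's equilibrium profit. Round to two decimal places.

Umbra's profit: π_U = (85 - 3Q)q_U - (42q_U). Setting ∂π_U/∂q_U = 0: 43 - 6q_U - 3(q_B) = 0.
Borealis's first-order condition: 48 - 6q_B - 3(q_U) = 0.
Best responses: q_U = (43 - 3q_B)/6, q_B = (48 - 3q_U)/6.
Substituting one into the other gives q_U = 38/9 and q_B = 53/9.
Price P = 85 - 3·(91/9) = 164/3.
Umbra's profit: (164/3 - 42)·(38/9) - 27 = 715/27.

26.48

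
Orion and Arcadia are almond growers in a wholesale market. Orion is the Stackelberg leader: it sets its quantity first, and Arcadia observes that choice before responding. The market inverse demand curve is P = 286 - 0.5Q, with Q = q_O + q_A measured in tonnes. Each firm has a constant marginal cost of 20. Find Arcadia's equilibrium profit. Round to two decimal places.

8844.50

The follower Arcadia best-responds to any q_O: π_A = (286 - 0.5Q)q_A - 20q_A.
Follower FOC: 266 - (1/2)q_O - q_A = 0, so q_A(q_O) = (266 - (1/2)q_O).
The leader anticipates this reaction. Substituting into P = 286 - 0.5Q gives P = 153 - (1/4)q_O, so π_O = (153 - (1/4)q_O)q_O - 20q_O.
Maximising: ∂π_O/∂q_O = 133 - (1/2)q_O = 0, giving q_O = 266.
Then q_A = (266 - (1/2)·266) = 133.
Price P = 286 - (1/2)·399 = 173/2.
Arcadia's profit: (173/2 - 20)·133 = 8844.5000.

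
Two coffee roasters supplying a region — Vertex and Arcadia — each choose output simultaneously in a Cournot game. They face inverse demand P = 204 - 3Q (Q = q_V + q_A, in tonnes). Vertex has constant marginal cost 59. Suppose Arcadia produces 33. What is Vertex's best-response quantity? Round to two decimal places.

With the rival's output fixed at 33, Vertex's profit is π_V = (204 - 3·33 - 3q_V)q_V - (59q_V) = (105 - 3q_V)q_V - (59q_V).
∂π_V/∂q_V = 46 - 6q_V = 0, so q_V = 23/3.

7.67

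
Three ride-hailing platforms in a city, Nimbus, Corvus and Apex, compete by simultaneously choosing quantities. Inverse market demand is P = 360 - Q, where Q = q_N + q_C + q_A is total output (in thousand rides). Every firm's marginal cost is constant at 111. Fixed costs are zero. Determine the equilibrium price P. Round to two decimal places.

Each firm earns π_i = (360 - Q)q_i - 111q_i.
First-order condition (treating rivals' output as given): 249 - 2q_i - Σ_{j≠i} q_j = 0.
With identical firms every q_j equals q_i, so Σ_{j≠i} q_j = 2q_i and 249 = 4q_i, giving q_i = 249/4.
Total output Q = 747/4, so price P = 360 - 747/4 = 693/4.

173.25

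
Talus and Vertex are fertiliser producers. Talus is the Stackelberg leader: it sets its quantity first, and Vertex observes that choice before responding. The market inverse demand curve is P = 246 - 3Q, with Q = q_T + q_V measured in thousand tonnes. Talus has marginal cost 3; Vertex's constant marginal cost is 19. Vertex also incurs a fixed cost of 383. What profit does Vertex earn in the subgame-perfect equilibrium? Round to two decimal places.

409.19

The follower Vertex best-responds to any q_T: π_V = (246 - 3Q)q_V - 19q_V.
Setting the follower's marginal profit to zero, 227 - 3q_T - 6q_V = 0, i.e. q_V = (227 - 3q_T)/6.
Talus substitutes q_V(q_T) into its own profit: π_T = q_T(246 - 3q_T - (227 - 3q_T)/2) - 3q_T = (265/2 - (3/2)q_T)q_T - 3q_T.
Maximising: ∂π_T/∂q_T = 259/2 - 3q_T = 0, giving q_T = 259/6.
Then q_V = (227 - 3·(259/6))/6 = 65/4.
Price P = 246 - 3·(713/12) = 271/4.
Vertex's profit: (271/4 - 19)·(65/4) - 383 = 409.1875.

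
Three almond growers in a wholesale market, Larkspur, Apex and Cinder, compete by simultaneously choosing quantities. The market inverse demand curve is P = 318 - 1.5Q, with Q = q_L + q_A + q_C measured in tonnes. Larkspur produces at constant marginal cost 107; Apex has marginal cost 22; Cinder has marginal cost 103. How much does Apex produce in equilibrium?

Larkspur's profit: π_L = (318 - 1.5Q)q_L - (107q_L). Setting ∂π_L/∂q_L = 0: 211 - 3q_L - (3/2)(q_A + q_C) = 0.
Apex's first-order condition: 296 - 3q_A - (3/2)(q_L + q_C) = 0.
Cinder's first-order condition: 215 - 3q_C - (3/2)(q_L + q_A) = 0.
Adding the 3 first-order conditions: 722 − 6Q = 0, so Q = 361/3.
Back-substituting: q_L = (211 − 361/2)/(3/2) = 61/3, q_A = (296 − 361/2)/(3/2) = 77, q_C = (215 − 361/2)/(3/2) = 23.

77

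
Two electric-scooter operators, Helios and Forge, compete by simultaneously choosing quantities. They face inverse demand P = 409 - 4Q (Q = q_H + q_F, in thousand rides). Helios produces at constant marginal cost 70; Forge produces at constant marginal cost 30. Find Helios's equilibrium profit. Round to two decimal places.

Helios's profit: π_H = (409 - 4Q)q_H - (70q_H). Setting ∂π_H/∂q_H = 0: 339 - 8q_H - 4(q_F) = 0.
Forge's profit: π_F = (409 - 4Q)q_F - (30q_F). Setting ∂π_F/∂q_F = 0: 379 - 8q_F - 4(q_H) = 0.
Best responses: q_H = (339 - 4q_F)/8, q_F = (379 - 4q_H)/8.
Solving the pair: q_H = 299/12, q_F = 419/12.
Price P = 409 - 4·(359/6) = 509/3.
Helios's profit: (509/3 - 70)·(299/12) = 2483.3611.

2483.36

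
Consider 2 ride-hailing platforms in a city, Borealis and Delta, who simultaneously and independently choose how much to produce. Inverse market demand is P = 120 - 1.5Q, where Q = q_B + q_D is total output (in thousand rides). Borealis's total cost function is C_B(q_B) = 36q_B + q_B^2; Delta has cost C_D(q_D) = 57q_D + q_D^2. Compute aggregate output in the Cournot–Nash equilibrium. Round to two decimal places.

22.62

Borealis's profit: π_B = (120 - 1.5Q)q_B - (36q_B + q_B²). Setting ∂π_B/∂q_B = 0: 84 - 5q_B - (3/2)(q_D) = 0.
Delta's first-order condition: 63 - 5q_D - (3/2)(q_B) = 0.
Rearranging gives the reaction functions q_B = (84 - (3/2)q_D)/5 and q_D = (63 - (3/2)q_B)/5.
Solving the pair: q_B = 186/13, q_D = 108/13.
Total output Q = 186/13 + 108/13 = 294/13.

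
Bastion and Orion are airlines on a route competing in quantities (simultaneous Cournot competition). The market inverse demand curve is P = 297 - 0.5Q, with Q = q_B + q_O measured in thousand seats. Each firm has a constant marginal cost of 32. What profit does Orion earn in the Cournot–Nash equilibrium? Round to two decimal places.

15605.56

A representative firm's profit is π_i = q_i(297 - 0.5Q) - 32q_i.
Setting ∂π_i/∂q_i = 0 with rivals' quantities fixed: 265 - q_i - (1/2)q_j = 0.
With identical firms every q_j equals q_i, so q_j = q_i and 265 = (3/2)q_i, giving q_i = 530/3.
Price P = 297 - (1/2)·(1060/3) = 361/3.
Orion's profit: (361/3 - 32)·(530/3) = 15605.5556.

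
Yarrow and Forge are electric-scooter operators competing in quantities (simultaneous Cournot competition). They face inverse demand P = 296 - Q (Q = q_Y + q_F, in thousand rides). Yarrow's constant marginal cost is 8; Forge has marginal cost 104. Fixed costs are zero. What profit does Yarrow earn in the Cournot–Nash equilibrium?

Yarrow's profit: π_Y = (296 - Q)q_Y - (8q_Y). Setting ∂π_Y/∂q_Y = 0: 288 - 2q_Y - (q_F) = 0.
Forge's profit: π_F = (296 - Q)q_F - (104q_F). Setting ∂π_F/∂q_F = 0: 192 - 2q_F - (q_Y) = 0.
Rearranging gives the reaction functions q_Y = (288 - q_F)/2 and q_F = (192 - q_Y)/2.
Substituting one into the other gives q_Y = 128 and q_F = 32.
Price P = 296 - 160 = 136.
Yarrow's profit: (136 - 8)·128 = 16384.

16384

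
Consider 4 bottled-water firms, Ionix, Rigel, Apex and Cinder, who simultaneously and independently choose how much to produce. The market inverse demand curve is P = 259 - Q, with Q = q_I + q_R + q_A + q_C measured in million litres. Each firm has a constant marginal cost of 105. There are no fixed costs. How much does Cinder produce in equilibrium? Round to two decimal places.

30.80

A representative firm's profit is π_i = q_i(259 - Q) - 105q_i.
Setting ∂π_i/∂q_i = 0 with rivals' quantities fixed: 154 - 2q_i - Σ_{j≠i} q_j = 0.
With identical firms every q_j equals q_i, so Σ_{j≠i} q_j = 3q_i and 154 = 5q_i, giving q_i = 154/5.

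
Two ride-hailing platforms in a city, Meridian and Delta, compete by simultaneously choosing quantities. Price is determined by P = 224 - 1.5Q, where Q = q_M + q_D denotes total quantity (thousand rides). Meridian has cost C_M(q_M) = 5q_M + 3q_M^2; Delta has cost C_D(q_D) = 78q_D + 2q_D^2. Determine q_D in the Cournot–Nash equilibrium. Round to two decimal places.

16.22

Meridian's profit: π_M = (224 - 1.5Q)q_M - (5q_M + 3q_M²). Setting ∂π_M/∂q_M = 0: 219 - 9q_M - (3/2)(q_D) = 0.
Delta's first-order condition: 146 - 7q_D - (3/2)(q_M) = 0.
Rearranging gives the reaction functions q_M = (219 - (3/2)q_D)/9 and q_D = (146 - (3/2)q_M)/7.
Substituting one into the other gives q_M = 584/27 and q_D = 146/9.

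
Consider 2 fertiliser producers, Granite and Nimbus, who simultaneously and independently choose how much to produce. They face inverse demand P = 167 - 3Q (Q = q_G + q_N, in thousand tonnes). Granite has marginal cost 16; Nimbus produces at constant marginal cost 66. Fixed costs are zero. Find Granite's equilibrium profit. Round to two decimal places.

1496.33

Granite's profit: π_G = (167 - 3Q)q_G - (16q_G). Setting ∂π_G/∂q_G = 0: 151 - 6q_G - 3(q_N) = 0.
Nimbus's first-order condition: 101 - 6q_N - 3(q_G) = 0.
Best responses: q_G = (151 - 3q_N)/6, q_N = (101 - 3q_G)/6.
Solving the pair: q_G = 67/3, q_N = 17/3.
Price P = 167 - 3·28 = 83.
Granite's profit: (83 - 16)·(67/3) = 1496.3333.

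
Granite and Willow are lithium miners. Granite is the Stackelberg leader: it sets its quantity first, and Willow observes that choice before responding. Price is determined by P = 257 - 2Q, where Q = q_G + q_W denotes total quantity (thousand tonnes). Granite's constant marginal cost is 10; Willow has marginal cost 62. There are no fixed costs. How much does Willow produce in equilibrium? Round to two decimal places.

11.38

Solve by backward induction. Given q_G, the follower Willow maximises π_W = (257 - 2q_G - 2q_W)q_W - 62q_W.
Follower FOC: 195 - 2q_G - 4q_W = 0, so q_W(q_G) = (195 - 2q_G)/4.
The leader anticipates this reaction. Substituting into P = 257 - 2Q gives P = 319/2 - q_G, so π_G = (319/2 - q_G)q_G - 10q_G.
Leader FOC: 299/2 - 2q_G = 0, so q_G = 299/4.
Then q_W = (195 - 2·(299/4))/4 = 91/8.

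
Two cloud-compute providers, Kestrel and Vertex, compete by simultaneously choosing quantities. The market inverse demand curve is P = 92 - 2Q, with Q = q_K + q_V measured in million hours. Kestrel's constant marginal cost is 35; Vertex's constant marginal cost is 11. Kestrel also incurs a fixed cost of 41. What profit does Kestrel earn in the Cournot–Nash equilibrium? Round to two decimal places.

19.50

Kestrel's profit: π_K = (92 - 2Q)q_K - (35q_K). Setting ∂π_K/∂q_K = 0: 57 - 4q_K - 2(q_V) = 0.
Vertex's profit: π_V = (92 - 2Q)q_V - (11q_V). Setting ∂π_V/∂q_V = 0: 81 - 4q_V - 2(q_K) = 0.
Best responses: q_K = (57 - 2q_V)/4, q_V = (81 - 2q_K)/4.
Substituting one into the other gives q_K = 11/2 and q_V = 35/2.
Price P = 92 - 2·23 = 46.
Kestrel's profit: (46 - 35)·(11/2) - 41 = 39/2.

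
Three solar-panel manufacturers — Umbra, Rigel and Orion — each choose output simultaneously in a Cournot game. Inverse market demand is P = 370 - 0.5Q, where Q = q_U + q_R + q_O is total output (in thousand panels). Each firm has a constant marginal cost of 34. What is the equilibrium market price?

A representative firm's profit is π_i = q_i(370 - 0.5Q) - 34q_i.
First-order condition (treating rivals' output as given): 336 - q_i - (1/2)·Σ_{j≠i} q_j = 0.
By symmetry each firm produces the same amount; substituting Σ_{j≠i} q_j = 2q_i yields q_i = 336/2 = 168.
Total output Q = 504, so price P = 370 - (1/2)·504 = 118.

118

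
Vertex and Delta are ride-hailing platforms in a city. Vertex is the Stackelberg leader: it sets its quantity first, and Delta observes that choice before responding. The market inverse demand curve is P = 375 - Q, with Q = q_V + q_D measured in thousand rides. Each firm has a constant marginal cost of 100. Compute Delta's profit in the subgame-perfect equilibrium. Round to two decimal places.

4726.56

Solve by backward induction. Given q_V, the follower Delta maximises π_D = (375 - q_V - q_D)q_D - 100q_D.
∂π_D/∂q_D = 275 - q_V - 2q_D = 0 gives the reaction function q_D = (275 - q_V)/2.
Vertex substitutes q_D(q_V) into its own profit: π_V = q_V(375 - q_V - (275 - q_V)/2) - 100q_V = (475/2 - (1/2)q_V)q_V - 100q_V.
Maximising: ∂π_V/∂q_V = 275/2 - q_V = 0, giving q_V = 275/2.
Then q_D = (275 - 275/2)/2 = 275/4.
Price P = 375 - 825/4 = 675/4.
Delta's profit: (675/4 - 100)·(275/4) = 4726.5625.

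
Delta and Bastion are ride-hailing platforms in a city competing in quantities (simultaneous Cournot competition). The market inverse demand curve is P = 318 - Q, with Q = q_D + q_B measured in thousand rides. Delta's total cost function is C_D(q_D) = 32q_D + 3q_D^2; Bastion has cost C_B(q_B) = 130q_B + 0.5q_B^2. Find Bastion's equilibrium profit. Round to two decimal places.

4206.59

Delta's profit: π_D = (318 - Q)q_D - (32q_D + 3q_D²). Setting ∂π_D/∂q_D = 0: 286 - 8q_D - (q_B) = 0.
Bastion's profit: π_B = (318 - Q)q_B - (130q_B + (1/2)q_B²). Setting ∂π_B/∂q_B = 0: 188 - 3q_B - (q_D) = 0.
So q_D = (286 - q_B)/8 and q_B = (188 - q_D)/3.
Solving the pair: q_D = 670/23, q_B = 1218/23.
Price P = 318 - 1888/23 = 235.9130.
Bastion's profit: 235.9130·(1218/23) - 130·(1218/23) - (1/2)(1218/23)² = 4206.5898.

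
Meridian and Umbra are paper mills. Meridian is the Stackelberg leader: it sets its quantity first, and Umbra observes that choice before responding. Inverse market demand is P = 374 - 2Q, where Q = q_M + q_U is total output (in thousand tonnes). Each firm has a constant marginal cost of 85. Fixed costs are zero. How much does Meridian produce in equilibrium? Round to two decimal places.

72.25

The follower Umbra best-responds to any q_M: π_U = (374 - 2Q)q_U - 85q_U.
Setting the follower's marginal profit to zero, 289 - 2q_M - 4q_U = 0, i.e. q_U = (289 - 2q_M)/4.
Meridian substitutes q_U(q_M) into its own profit: π_M = q_M(374 - 2q_M - (289 - 2q_M)/2) - 85q_M = (459/2 - q_M)q_M - 85q_M.
Leader FOC: 289/2 - 2q_M = 0, so q_M = 289/4.
Then q_U = (289 - 2·(289/4))/4 = 289/8.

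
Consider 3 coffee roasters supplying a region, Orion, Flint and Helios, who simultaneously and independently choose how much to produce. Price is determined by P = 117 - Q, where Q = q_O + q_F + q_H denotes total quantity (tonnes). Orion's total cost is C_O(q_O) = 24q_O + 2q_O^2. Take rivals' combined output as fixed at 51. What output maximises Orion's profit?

7

With rivals' combined output fixed at 51, Orion's profit is π_O = (117 - 51 - q_O)q_O - (24q_O + 2q_O²) = (66 - q_O)q_O - (24q_O + 2q_O²).
∂π_O/∂q_O = 42 - 6q_O = 0, so q_O = 7.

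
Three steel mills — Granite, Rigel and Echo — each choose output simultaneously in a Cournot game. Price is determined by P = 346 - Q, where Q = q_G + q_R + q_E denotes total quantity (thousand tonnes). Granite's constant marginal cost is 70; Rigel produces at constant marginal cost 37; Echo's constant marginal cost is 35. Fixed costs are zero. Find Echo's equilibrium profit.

Granite's profit: π_G = (346 - Q)q_G - (70q_G). Setting ∂π_G/∂q_G = 0: 276 - 2q_G - (q_R + q_E) = 0.
Rigel's profit: π_R = (346 - Q)q_R - (37q_R). Setting ∂π_R/∂q_R = 0: 309 - 2q_R - (q_G + q_E) = 0.
Echo's profit: π_E = (346 - Q)q_E - (35q_E). Setting ∂π_E/∂q_E = 0: 311 - 2q_E - (q_G + q_R) = 0.
Summing all 3 equations gives 896 − 4Q = 0, hence Q = 224.
Back-substituting: q_G = (276 − 224) = 52, q_R = (309 − 224) = 85, q_E = (311 − 224) = 87.
Price P = 346 - 224 = 122.
Echo's profit: (122 - 35)·87 = 7569.

7569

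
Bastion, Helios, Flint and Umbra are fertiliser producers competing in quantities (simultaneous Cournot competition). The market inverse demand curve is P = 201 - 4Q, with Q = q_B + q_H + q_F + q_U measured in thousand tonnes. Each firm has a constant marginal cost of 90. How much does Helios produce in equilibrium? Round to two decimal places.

5.55

Each firm earns π_i = (201 - 4Q)q_i - 90q_i.
Setting ∂π_i/∂q_i = 0 with rivals' quantities fixed: 111 - 8q_i - 4·Σ_{j≠i} q_j = 0.
With identical firms every q_j equals q_i, so Σ_{j≠i} q_j = 3q_i and 111 = 20q_i, giving q_i = 111/20.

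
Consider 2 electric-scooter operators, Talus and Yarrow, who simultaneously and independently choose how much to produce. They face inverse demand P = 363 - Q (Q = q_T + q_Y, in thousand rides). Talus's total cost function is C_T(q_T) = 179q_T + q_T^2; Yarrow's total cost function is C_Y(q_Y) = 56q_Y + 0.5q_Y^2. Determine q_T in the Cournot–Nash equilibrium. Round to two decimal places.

Talus's profit: π_T = (363 - Q)q_T - (179q_T + q_T²). Setting ∂π_T/∂q_T = 0: 184 - 4q_T - (q_Y) = 0.
Yarrow's profit: π_Y = (363 - Q)q_Y - (56q_Y + (1/2)q_Y²). Setting ∂π_Y/∂q_Y = 0: 307 - 3q_Y - (q_T) = 0.
So q_T = (184 - q_Y)/4 and q_Y = (307 - q_T)/3.
Solving the pair: q_T = 245/11, q_Y = 1044/11.

22.27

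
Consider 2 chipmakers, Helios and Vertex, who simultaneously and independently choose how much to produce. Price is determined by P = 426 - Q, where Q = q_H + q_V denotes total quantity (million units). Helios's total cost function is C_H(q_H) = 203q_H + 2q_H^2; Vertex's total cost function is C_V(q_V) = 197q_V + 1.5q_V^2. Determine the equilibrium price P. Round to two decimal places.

355.76

Helios's profit: π_H = (426 - Q)q_H - (203q_H + 2q_H²). Setting ∂π_H/∂q_H = 0: 223 - 6q_H - (q_V) = 0.
Vertex's profit: π_V = (426 - Q)q_V - (197q_V + (3/2)q_V²). Setting ∂π_V/∂q_V = 0: 229 - 5q_V - (q_H) = 0.
So q_H = (223 - q_V)/6 and q_V = (229 - q_H)/5.
Solving the pair: q_H = 886/29, q_V = 1151/29.
Total output Q = 70.2414, so price P = 426 - 70.2414 = 355.7586.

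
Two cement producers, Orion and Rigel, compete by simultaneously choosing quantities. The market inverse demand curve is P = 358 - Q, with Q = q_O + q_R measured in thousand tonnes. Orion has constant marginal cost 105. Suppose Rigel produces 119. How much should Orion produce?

With the rival's output fixed at 119, Orion's profit is π_O = (358 - 119 - q_O)q_O - (105q_O) = (239 - q_O)q_O - (105q_O).
∂π_O/∂q_O = 134 - 2q_O = 0, so q_O = 67.

67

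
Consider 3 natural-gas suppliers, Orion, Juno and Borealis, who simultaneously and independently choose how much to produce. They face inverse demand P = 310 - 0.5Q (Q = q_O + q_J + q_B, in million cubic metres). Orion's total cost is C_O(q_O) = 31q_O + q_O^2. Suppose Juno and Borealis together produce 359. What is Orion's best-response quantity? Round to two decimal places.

With rivals' combined output fixed at 359, Orion's profit is π_O = (310 - (1/2)·359 - (1/2)q_O)q_O - (31q_O + q_O²) = (261/2 - (1/2)q_O)q_O - (31q_O + q_O²).
∂π_O/∂q_O = 199/2 - 3q_O = 0, so q_O = 199/6.

33.17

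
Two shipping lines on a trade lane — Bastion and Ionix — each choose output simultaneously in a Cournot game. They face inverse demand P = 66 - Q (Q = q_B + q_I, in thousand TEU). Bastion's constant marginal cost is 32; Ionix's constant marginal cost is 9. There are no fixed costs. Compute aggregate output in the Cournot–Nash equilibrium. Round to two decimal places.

30.33

Bastion's profit: π_B = (66 - Q)q_B - (32q_B). Setting ∂π_B/∂q_B = 0: 34 - 2q_B - (q_I) = 0.
Ionix's profit: π_I = (66 - Q)q_I - (9q_I). Setting ∂π_I/∂q_I = 0: 57 - 2q_I - (q_B) = 0.
So q_B = (34 - q_I)/2 and q_I = (57 - q_B)/2.
Solving the pair: q_B = 11/3, q_I = 80/3.
Total output Q = 11/3 + 80/3 = 91/3.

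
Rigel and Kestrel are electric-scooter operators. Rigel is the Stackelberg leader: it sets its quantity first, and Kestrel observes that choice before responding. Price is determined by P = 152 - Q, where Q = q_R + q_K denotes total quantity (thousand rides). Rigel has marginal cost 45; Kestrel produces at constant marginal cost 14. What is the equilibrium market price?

Solve by backward induction. Given q_R, the follower Kestrel maximises π_K = (152 - q_R - q_K)q_K - 14q_K.
∂π_K/∂q_K = 138 - q_R - 2q_K = 0 gives the reaction function q_K = (138 - q_R)/2.
Rigel substitutes q_K(q_R) into its own profit: π_R = q_R(152 - q_R - (138 - q_R)/2) - 45q_R = (83 - (1/2)q_R)q_R - 45q_R.
The leader's first-order condition 38 - q_R = 0 yields q_R = 38.
Then q_K = (138 - 38)/2 = 50.
Total output Q = 88, so price P = 152 - 88 = 64.

64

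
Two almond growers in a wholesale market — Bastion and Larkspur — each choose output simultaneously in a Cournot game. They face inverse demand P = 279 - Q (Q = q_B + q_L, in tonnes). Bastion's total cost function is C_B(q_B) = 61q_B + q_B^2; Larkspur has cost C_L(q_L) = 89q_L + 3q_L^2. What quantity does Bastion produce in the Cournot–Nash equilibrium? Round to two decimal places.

50.13

Bastion's profit: π_B = (279 - Q)q_B - (61q_B + q_B²). Setting ∂π_B/∂q_B = 0: 218 - 4q_B - (q_L) = 0.
Larkspur's profit: π_L = (279 - Q)q_L - (89q_L + 3q_L²). Setting ∂π_L/∂q_L = 0: 190 - 8q_L - (q_B) = 0.
So q_B = (218 - q_L)/4 and q_L = (190 - q_B)/8.
Solving the pair: q_B = 1554/31, q_L = 542/31.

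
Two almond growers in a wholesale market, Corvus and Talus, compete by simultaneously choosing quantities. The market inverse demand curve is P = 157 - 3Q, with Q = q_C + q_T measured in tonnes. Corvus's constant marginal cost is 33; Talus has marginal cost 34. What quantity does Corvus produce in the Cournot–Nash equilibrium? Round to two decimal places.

13.89

Corvus's profit: π_C = (157 - 3Q)q_C - (33q_C). Setting ∂π_C/∂q_C = 0: 124 - 6q_C - 3(q_T) = 0.
Talus's profit: π_T = (157 - 3Q)q_T - (34q_T). Setting ∂π_T/∂q_T = 0: 123 - 6q_T - 3(q_C) = 0.
Best responses: q_C = (124 - 3q_T)/6, q_T = (123 - 3q_C)/6.
Solving the pair: q_C = 125/9, q_T = 122/9.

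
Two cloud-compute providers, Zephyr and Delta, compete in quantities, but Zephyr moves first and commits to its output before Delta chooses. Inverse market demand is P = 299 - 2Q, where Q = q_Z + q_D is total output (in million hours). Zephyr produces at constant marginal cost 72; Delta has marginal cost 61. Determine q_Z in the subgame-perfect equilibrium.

54

The follower Delta best-responds to any q_Z: π_D = (299 - 2Q)q_D - 61q_D.
Setting the follower's marginal profit to zero, 238 - 2q_Z - 4q_D = 0, i.e. q_D = (238 - 2q_Z)/4.
The leader anticipates this reaction. Substituting into P = 299 - 2Q gives P = 180 - q_Z, so π_Z = (180 - q_Z)q_Z - 72q_Z.
Maximising: ∂π_Z/∂q_Z = 108 - 2q_Z = 0, giving q_Z = 54.
Then q_D = (238 - 2·54)/4 = 65/2.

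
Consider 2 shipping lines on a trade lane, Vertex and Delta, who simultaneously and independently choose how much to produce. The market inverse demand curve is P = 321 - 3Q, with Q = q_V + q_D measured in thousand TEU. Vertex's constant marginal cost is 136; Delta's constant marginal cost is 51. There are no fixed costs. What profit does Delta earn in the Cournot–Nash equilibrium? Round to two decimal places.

4667.59

Vertex's profit: π_V = (321 - 3Q)q_V - (136q_V). Setting ∂π_V/∂q_V = 0: 185 - 6q_V - 3(q_D) = 0.
Delta's first-order condition: 270 - 6q_D - 3(q_V) = 0.
Best responses: q_V = (185 - 3q_D)/6, q_D = (270 - 3q_V)/6.
Solving the pair: q_V = 100/9, q_D = 355/9.
Price P = 321 - 3·(455/9) = 508/3.
Delta's profit: (508/3 - 51)·(355/9) = 4667.5926.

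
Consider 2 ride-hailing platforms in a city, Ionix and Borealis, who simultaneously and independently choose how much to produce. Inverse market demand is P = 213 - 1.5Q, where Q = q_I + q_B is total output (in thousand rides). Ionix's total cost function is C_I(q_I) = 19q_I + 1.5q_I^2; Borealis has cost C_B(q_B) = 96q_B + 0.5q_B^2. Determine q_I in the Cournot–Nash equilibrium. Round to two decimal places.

Ionix's profit: π_I = (213 - 1.5Q)q_I - (19q_I + (3/2)q_I²). Setting ∂π_I/∂q_I = 0: 194 - 6q_I - (3/2)(q_B) = 0.
Borealis's first-order condition: 117 - 4q_B - (3/2)(q_I) = 0.
Best responses: q_I = (194 - (3/2)q_B)/6, q_B = (117 - (3/2)q_I)/4.
Solving the pair: q_I = 27.6092, q_B = 548/29.

27.61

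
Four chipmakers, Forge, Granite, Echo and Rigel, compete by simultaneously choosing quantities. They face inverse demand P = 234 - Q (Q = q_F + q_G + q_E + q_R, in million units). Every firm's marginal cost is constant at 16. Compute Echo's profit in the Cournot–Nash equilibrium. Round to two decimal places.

1900.96

Each firm earns π_i = (234 - Q)q_i - 16q_i.
First-order condition (treating rivals' output as given): 218 - 2q_i - Σ_{j≠i} q_j = 0.
With identical firms every q_j equals q_i, so Σ_{j≠i} q_j = 3q_i and 218 = 5q_i, giving q_i = 218/5.
Price P = 234 - 872/5 = 298/5.
Echo's profit: (298/5 - 16)·(218/5) = 1900.9600.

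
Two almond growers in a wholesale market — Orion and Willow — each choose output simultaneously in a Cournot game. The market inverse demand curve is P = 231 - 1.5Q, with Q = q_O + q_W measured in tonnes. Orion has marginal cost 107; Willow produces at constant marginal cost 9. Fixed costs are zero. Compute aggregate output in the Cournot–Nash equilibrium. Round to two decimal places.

Orion's profit: π_O = (231 - 1.5Q)q_O - (107q_O). Setting ∂π_O/∂q_O = 0: 124 - 3q_O - (3/2)(q_W) = 0.
Willow's first-order condition: 222 - 3q_W - (3/2)(q_O) = 0.
Rearranging gives the reaction functions q_O = (124 - (3/2)q_W)/3 and q_W = (222 - (3/2)q_O)/3.
Solving the pair: q_O = 52/9, q_W = 640/9.
Total output Q = 52/9 + 640/9 = 692/9.

76.89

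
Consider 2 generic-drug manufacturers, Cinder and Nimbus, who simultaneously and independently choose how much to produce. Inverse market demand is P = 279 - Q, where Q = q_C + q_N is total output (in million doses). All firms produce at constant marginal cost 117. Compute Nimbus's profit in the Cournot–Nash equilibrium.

Each firm earns π_i = (279 - Q)q_i - 117q_i.
Setting ∂π_i/∂q_i = 0 with rivals' quantities fixed: 162 - 2q_i - q_j = 0.
By symmetry each firm produces the same amount; substituting q_j = q_i yields q_i = 162/3 = 54.
Price P = 279 - 108 = 171.
Nimbus's profit: (171 - 117)·54 = 2916.

2916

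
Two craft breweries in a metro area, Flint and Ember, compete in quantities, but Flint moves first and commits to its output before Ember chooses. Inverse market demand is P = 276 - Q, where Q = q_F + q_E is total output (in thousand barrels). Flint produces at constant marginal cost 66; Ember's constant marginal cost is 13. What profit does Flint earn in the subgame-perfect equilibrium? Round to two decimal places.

Solve by backward induction. Given q_F, the follower Ember maximises π_E = (276 - q_F - q_E)q_E - 13q_E.
Follower FOC: 263 - q_F - 2q_E = 0, so q_E(q_F) = (263 - q_F)/2.
The leader anticipates this reaction. Substituting into P = 276 - Q gives P = 289/2 - (1/2)q_F, so π_F = (289/2 - (1/2)q_F)q_F - 66q_F.
The leader's first-order condition 157/2 - q_F = 0 yields q_F = 157/2.
Then q_E = (263 - 157/2)/2 = 369/4.
Price P = 276 - 683/4 = 421/4.
Flint's profit: (421/4 - 66)·(157/2) = 3081.1250.

3081.13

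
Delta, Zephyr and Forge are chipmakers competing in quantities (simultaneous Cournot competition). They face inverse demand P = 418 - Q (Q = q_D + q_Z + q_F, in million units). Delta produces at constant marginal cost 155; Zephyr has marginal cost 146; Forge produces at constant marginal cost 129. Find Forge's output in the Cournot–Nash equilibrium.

83

Delta's profit: π_D = (418 - Q)q_D - (155q_D). Setting ∂π_D/∂q_D = 0: 263 - 2q_D - (q_Z + q_F) = 0.
Zephyr's first-order condition: 272 - 2q_Z - (q_D + q_F) = 0.
Forge's profit: π_F = (418 - Q)q_F - (129q_F). Setting ∂π_F/∂q_F = 0: 289 - 2q_F - (q_D + q_Z) = 0.
Adding the 3 first-order conditions: 824 − 4Q = 0, so Q = 206.
Back-substituting: q_D = (263 − 206) = 57, q_Z = (272 − 206) = 66, q_F = (289 − 206) = 83.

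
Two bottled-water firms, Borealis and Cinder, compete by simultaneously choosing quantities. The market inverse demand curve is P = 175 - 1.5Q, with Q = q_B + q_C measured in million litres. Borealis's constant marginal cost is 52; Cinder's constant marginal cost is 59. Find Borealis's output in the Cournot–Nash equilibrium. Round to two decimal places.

Borealis's profit: π_B = (175 - 1.5Q)q_B - (52q_B). Setting ∂π_B/∂q_B = 0: 123 - 3q_B - (3/2)(q_C) = 0.
Cinder's first-order condition: 116 - 3q_C - (3/2)(q_B) = 0.
So q_B = (123 - (3/2)q_C)/3 and q_C = (116 - (3/2)q_B)/3.
Substituting one into the other gives q_B = 260/9 and q_C = 218/9.

28.89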